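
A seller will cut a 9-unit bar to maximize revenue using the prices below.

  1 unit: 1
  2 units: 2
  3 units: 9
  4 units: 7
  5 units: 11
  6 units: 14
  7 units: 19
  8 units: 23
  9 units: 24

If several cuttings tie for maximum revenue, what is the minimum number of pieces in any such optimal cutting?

Consider every possible first cut. r[k] is the best of p[i]+r[k−i] over all sellable i≤k.
r[1] = 1
r[2] = max(1+1, 2+0) = 2
r[3] = max(1+2, 2+1, 9+0) = 9
r[4] = max(1+9, 2+2, 9+1, 7+0) = 10
r[5] = max(1+10, 2+9, 9+2, 7+1, 11+0) = 11
r[6] = max(1+11, 2+10, 9+9, 7+2, 11+1, 14+0) = 18
r[7] = max(1+18, 2+11, 9+10, …, 14+1, 19+0) = 19
r[8] = max(1+19, 2+18, 9+11, …, 19+1, 23+0) = 23
r[9] = max(1+23, 2+19, 9+18, …, 23+1, 24+0) = 27
Maximum revenue is 27.
Now minimize piece count subject to staying optimal: for each k, pieces[k] = 1 + min over i with p[i]+r[k−i]=r[k] of pieces[k−i].
pieces[6] = 2
pieces[7] = 1
pieces[8] = 1
pieces[9] = 3

3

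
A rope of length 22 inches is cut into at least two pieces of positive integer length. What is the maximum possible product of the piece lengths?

2916

Fill prod[k] for k=2..22: at each k try every first piece i and multiply by the better of (k−i) uncut or prod[k−i].
prod[2] = 1×max(1,0) = 1×1 = 1
prod[3] = 1×max(2,1) = 1×2 = 2
prod[4] = 2×max(2,1) = 2×2 = 4
prod[5] = 2×max(3,2) = 2×3 = 6
prod[6] = 3×max(3,2) = 3×3 = 9
prod[7] = 2×max(5,6) = 2×6 = 12
prod[8] = 2×max(6,9) = 2×9 = 18
prod[9] = 3×max(6,9) = 3×9 = 27
prod[10] = 2×max(8,18) = 2×18 = 36
prod[11] = 2×max(9,27) = 2×27 = 54
prod[12] = 3×max(9,27) = 3×27 = 81
prod[13] = 2×max(11,54) = 2×54 = 108
prod[14] = 2×max(12,81) = 2×81 = 162
prod[15] = 3×max(12,81) = 3×81 = 243
prod[16] = 2×max(14,162) = 2×162 = 324
prod[17] = 2×max(15,243) = 2×243 = 486
prod[18] = 3×max(15,243) = 3×243 = 729
prod[19] = 2×max(17,486) = 2×486 = 972
prod[20] = 2×max(18,729) = 2×729 = 1458
prod[21] = 3×max(18,729) = 3×729 = 2187
prod[22] = 2×max(20,1458) = 2×1458 = 2916
One optimal split: 3 + 3 + 3 + 3 + 3 + 3 + 2 + 2; product 3×3×3×3×3×3×2×2 = 2916.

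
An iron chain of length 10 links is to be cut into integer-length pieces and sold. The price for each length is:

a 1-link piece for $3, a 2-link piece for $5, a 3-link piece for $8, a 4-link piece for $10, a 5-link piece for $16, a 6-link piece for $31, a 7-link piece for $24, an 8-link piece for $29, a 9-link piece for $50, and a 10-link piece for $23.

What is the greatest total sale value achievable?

53

Let v[k] be the best obtainable value from length k. For each k, try every first piece i and keep the best of price[i] + v[k−i].
v[1] = 3
v[2] = max(3+3, 5+0) = 6
v[3] = max(3+6, 5+3, 8+0) = 9
v[4] = max(3+9, 5+6, 8+3, 10+0) = 12
v[5] = max(3+12, 5+9, 8+6, 10+3, 16+0) = 16
v[6] = max(3+16, 5+12, 8+9, 10+6, 16+3, 31+0) = 31
v[7] = max(3+31, 5+16, 8+12, …, 31+3, 24+0) = 34
v[8] = max(3+34, 5+31, 8+16, …, 24+3, 29+0) = 37
v[9] = max(3+37, 5+34, 8+31, …, 29+3, 50+0) = 50
v[10] = max(3+50, 5+37, 8+34, …, 50+3, 23+0) = 53
One optimal cutting: 9 + 1 → $50 + $3 = $53.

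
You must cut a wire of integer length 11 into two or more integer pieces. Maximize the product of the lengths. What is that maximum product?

54

Let f[k] be the best product for length k (with at least one cut). For each first piece i, the rest contributes max(k−i, f[k−i]).
f[2] = 1·max(1,0) = 1·1 = 1
f[3] = max(1·2, 2·1) = 2
f[4] = max(1·3, 2·2, 3·1) = 4
f[5] = max(1·4, 2·3, 3·2, 4·1) = 6
f[6] = max(1·6, 2·4, 3·3, 4·2, 5·1) = 9
f[7] = max(1·9, 2·6, 3·4, 4·3, 5·2, 6·1) = 12
f[8] = max(1·12, 2·9, 3·6, …, 6·2, 7·1) = 18
f[9] = max(1·18, 2·12, 3·9, …, 7·2, 8·1) = 27
f[10] = max(1·27, 2·18, 3·12, …, 8·2, 9·1) = 36
f[11] = max(1·36, 2·27, 3·18, …, 9·2, 10·1) = 54
One optimal split: 3 + 3 + 3 + 2; product 3·3·3·2 = 54.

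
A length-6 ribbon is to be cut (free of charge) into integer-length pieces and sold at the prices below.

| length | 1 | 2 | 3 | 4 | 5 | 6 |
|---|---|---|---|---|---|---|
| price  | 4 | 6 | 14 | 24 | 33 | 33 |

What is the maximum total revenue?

37

Build v[k] bottom-up: v[k] = max over allowed piece i of (p[i] + v[k−i]).
v[1] = 4
v[2] = max(4+4, 6+0) = 8
v[3] = max(4+8, 6+4, 14+0) = 14
v[4] = max(4+14, 6+8, 14+4, 24+0) = 24
v[5] = max(4+24, 6+14, 14+8, 24+4, 33+0) = 33
v[6] = max(4+33, 6+24, 14+14, 24+8, 33+4, 33+0) = 37
One optimal cutting: 5 + 1 → ¢33 + ¢4 = ¢37.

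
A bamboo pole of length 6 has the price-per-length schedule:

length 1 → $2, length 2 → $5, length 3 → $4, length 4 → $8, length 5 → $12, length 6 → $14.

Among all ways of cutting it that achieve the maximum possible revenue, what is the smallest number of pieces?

3

Build r[k] bottom-up: r[k] = max over allowed piece i of (p[i] + r[k−i]).
r[1] = 2
r[2] = max(2+2, 5+0) = 5
r[3] = max(2+5, 5+2, 4+0) = 7
r[4] = max(2+7, 5+5, 4+2, 8+0) = 10
r[5] = max(2+10, 5+7, 4+5, 8+2, 12+0) = 12
r[6] = max(2+12, 5+10, 4+7, 8+5, 12+2, 14+0) = 15
Maximum revenue is $15.
Now minimize piece count subject to staying optimal: for each k, pieces[k] = 1 + min over i with p[i]+r[k−i]=r[k] of pieces[k−i].
pieces[3] = 2
pieces[4] = 2
pieces[5] = 1
pieces[6] = 3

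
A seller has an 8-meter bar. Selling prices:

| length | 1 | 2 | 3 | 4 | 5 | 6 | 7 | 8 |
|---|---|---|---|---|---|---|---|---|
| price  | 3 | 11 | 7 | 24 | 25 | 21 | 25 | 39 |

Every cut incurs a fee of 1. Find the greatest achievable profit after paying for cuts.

Consider every possible first cut. r[k] is the best of p[i]+r[k−i] over all sellable i≤k, charging 1 whenever i<k.
r[1] = 3
r[2] = max(3+3-1, 11+0) = 11
r[3] = max(3+11-1, 11+3-1, 7+0) = 13
r[4] = max(3+13-1, 11+11-1, 7+3-1, 24+0) = 24
r[5] = max(3+24-1, 11+13-1, 7+11-1, 24+3-1, 25+0) = 26
r[6] = max(3+26-1, 11+24-1, 7+13-1, 24+11-1, 25+3-1, 21+0) = 34
r[7] = max(3+34-1, 11+26-1, 7+24-1, …, 21+3-1, 25+0) = 36
r[8] = max(3+36-1, 11+34-1, 7+26-1, …, 25+3-1, 39+0) = 47
One optimal plan: pieces 4 + 4 (1 cut) → 48 − 1 = 47.

47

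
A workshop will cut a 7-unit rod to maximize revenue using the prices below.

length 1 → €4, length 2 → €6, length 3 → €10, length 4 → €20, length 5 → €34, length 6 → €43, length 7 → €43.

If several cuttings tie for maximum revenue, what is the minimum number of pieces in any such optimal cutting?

Let r[k] be the best obtainable value from length k. For each k, try every first piece i and keep the best of price[i] + r[k−i].
r[1] = 4
r[2] = max(4+4, 6+0) = 8
r[3] = max(4+8, 6+4, 10+0) = 12
r[4] = max(4+12, 6+8, 10+4, 20+0) = 20
r[5] = max(4+20, 6+12, 10+8, 20+4, 34+0) = 34
r[6] = max(4+34, 6+20, 10+12, 20+8, 34+4, 43+0) = 43
r[7] = max(4+43, 6+34, 10+20, …, 43+4, 43+0) = 47
Maximum revenue is €47.
Now minimize piece count subject to staying optimal: for each k, pieces[k] = 1 + min over i with p[i]+r[k−i]=r[k] of pieces[k−i].
pieces[4] = 1
pieces[5] = 1
pieces[6] = 1
pieces[7] = 2

2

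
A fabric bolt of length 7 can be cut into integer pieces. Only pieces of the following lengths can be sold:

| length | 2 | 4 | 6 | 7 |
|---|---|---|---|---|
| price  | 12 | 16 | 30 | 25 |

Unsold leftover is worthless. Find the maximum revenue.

Let f[k] be the best obtainable value from length k. For each k, try every first piece i and keep the best of price[i] + f[k−i].
f[1] = 0
f[2] = 12
f[3] = 12
f[4] = max(12+12, 16+0) = 24
f[5] = max(12+12, 16+0) = 24
f[6] = max(12+24, 16+12, 30+0) = 36
f[7] = max(12+24, 16+12, 30+0, 25+0) = 36
One optimal cutting: pieces 2 + 2 + 2 with 1 yard of scrap → $36.

36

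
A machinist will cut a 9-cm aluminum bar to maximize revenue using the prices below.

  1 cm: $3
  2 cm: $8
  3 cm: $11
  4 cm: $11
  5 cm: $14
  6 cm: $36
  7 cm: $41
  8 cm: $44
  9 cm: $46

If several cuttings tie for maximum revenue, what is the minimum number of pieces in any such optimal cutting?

2

Build r[k] bottom-up: r[k] = max over allowed piece i of (p[i] + r[k−i]).
r[1] = 3
r[2] = 8
r[3] = 11  (first piece 1, then r[2]=8)
r[4] = 16  (first piece 2, then r[2]=8)
r[5] = 19  (first piece 1, then r[4]=16)
r[6] = 36
r[7] = 41
r[8] = 44  (first piece 1, then r[7]=41)
r[9] = 49  (first piece 2, then r[7]=41)
Maximum revenue is $49.
Now minimize piece count subject to staying optimal: for each k, pieces[k] = 1 + min over i with p[i]+r[k−i]=r[k] of pieces[k−i].
pieces[6] = 1
pieces[7] = 1
pieces[8] = 1
pieces[9] = 2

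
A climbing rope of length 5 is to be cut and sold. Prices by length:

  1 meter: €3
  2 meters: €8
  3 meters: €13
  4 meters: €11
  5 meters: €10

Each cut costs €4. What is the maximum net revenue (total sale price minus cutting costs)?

17

Let net[k] be the best obtainable value from length k. For each k, try every first piece i and keep the best of price[i] + net[k−i] minus the 4 cut fee when i<k.
net[1] = 3
net[2] = 8
net[3] = 13
net[4] = 12  (first piece 1, then net[3]=13)
net[5] = 17  (first piece 2, then net[3]=13)
One optimal plan: pieces 3 + 2 (1 cut) → €21 − €4 = €17.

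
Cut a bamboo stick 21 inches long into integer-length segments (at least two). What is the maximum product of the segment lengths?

Let prod[k] be the best product for length k (with at least one cut). For each first piece i, the rest contributes max(k−i, prod[k−i]).
Small cases: prod[2]=1, prod[3]=2, prod[4]=4, prod[5]=6, prod[6]=9, prod[7]=12, prod[8]=18, prod[9]=27, prod[10]=36, prod[11]=54, prod[12]=81, prod[13]=108, prod[14]=162, prod[15]=243.
prod[16] = 2×max(14,162) = 2×162 = 324
prod[17] = 2×max(15,243) = 2×243 = 486
prod[18] = 3×max(15,243) = 3×243 = 729
prod[19] = 2×max(17,486) = 2×486 = 972
prod[20] = 2×max(18,729) = 2×729 = 1458
prod[21] = 3×max(18,729) = 3×729 = 2187
One optimal split: 3 + 3 + 3 + 3 + 3 + 3 + 3; product 3×3×3×3×3×3×3 = 2187.

2187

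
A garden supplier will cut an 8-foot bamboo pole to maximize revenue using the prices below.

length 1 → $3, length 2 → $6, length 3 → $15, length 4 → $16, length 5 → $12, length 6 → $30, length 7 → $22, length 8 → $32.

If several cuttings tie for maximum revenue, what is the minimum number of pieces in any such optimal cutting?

Let r[k] be the best obtainable value from length k. For each k, try every first piece i and keep the best of price[i] + r[k−i].
r[1] = 3
r[2] = max(3+3, 6+0) = 6
r[3] = max(3+6, 6+3, 15+0) = 15
r[4] = max(3+15, 6+6, 15+3, 16+0) = 18
r[5] = max(3+18, 6+15, 15+6, 16+3, 12+0) = 21
r[6] = max(3+21, 6+18, 15+15, 16+6, 12+3, 30+0) = 30
r[7] = max(3+30, 6+21, 15+18, …, 30+3, 22+0) = 33
r[8] = max(3+33, 6+30, 15+21, …, 22+3, 32+0) = 36
Maximum revenue is $36.
Now minimize piece count subject to staying optimal: for each k, pieces[k] = 1 + min over i with p[i]+r[k−i]=r[k] of pieces[k−i].
pieces[5] = 2
pieces[6] = 1
pieces[7] = 2
pieces[8] = 2

2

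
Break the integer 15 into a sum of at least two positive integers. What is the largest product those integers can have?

243

Define g[k] = max over 1≤i<k of i · max(k−i, g[k−i]); the inner max lets the remainder stay uncut if that's better.
g[2] = 1·max(1,0) = 1·1 = 1
g[3] = max(1·2, 2·1) = 2
g[4] = max(1·3, 2·2, 3·1) = 4
g[5] = max(1·4, 2·3, 3·2, 4·1) = 6
g[6] = max(1·6, 2·4, 3·3, 4·2, 5·1) = 9
g[7] = max(1·9, 2·6, 3·4, 4·3, 5·2, 6·1) = 12
g[8] = max(1·12, 2·9, 3·6, …, 6·2, 7·1) = 18
g[9] = max(1·18, 2·12, 3·9, …, 7·2, 8·1) = 27
g[10] = max(1·27, 2·18, 3·12, …, 8·2, 9·1) = 36
g[11] = max(1·36, 2·27, 3·18, …, 9·2, 10·1) = 54
g[12] = max(1·54, 2·36, 3·27, …, 10·2, 11·1) = 81
g[13] = max(1·81, 2·54, 3·36, …, 11·2, 12·1) = 108
g[14] = max(1·108, 2·81, 3·54, …, 12·2, 13·1) = 162
g[15] = max(1·162, 2·108, 3·81, …, 13·2, 14·1) = 243
One optimal split: 3 + 3 + 3 + 3 + 3; product 3·3·3·3·3 = 243.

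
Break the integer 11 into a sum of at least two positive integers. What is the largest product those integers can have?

54

Define m[k] = max over 1≤i<k of i · max(k−i, m[k−i]); the inner max lets the remainder stay uncut if that's better.
m[2] = 1*max(1,0) = 1*1 = 1
m[3] = 1*max(2,1) = 1*2 = 2
m[4] = 2*max(2,1) = 2*2 = 4
m[5] = 2*max(3,2) = 2*3 = 6
m[6] = 3*max(3,2) = 3*3 = 9
m[7] = 2*max(5,6) = 2*6 = 12
m[8] = 2*max(6,9) = 2*9 = 18
m[9] = 3*max(6,9) = 3*9 = 27
m[10] = 2*max(8,18) = 2*18 = 36
m[11] = 2*max(9,27) = 2*27 = 54
One optimal split: 3 + 3 + 3 + 2; product 3*3*3*2 = 54.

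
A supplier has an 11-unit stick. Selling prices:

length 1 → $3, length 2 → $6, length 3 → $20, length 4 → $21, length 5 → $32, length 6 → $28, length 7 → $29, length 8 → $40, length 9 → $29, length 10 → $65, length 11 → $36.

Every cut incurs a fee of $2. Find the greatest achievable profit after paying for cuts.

68

Build r[k] bottom-up: r[k] = max over allowed piece i of (p[i] + r[k−i]) − 2 per cut.
r[1] = 3
r[2] = 6
r[3] = 20
r[4] = 21  (first piece 1, then r[3]=20)
r[5] = 32
r[6] = 38  (first piece 3, then r[3]=20)
r[7] = 39  (first piece 1, then r[6]=38)
r[8] = 50  (first piece 3, then r[5]=32)
r[9] = 56  (first piece 3, then r[6]=38)
r[10] = 65
r[11] = 68  (first piece 3, then r[8]=50)
One optimal plan: pieces 5 + 3 + 3 (2 cuts) → $72 − $4 = $68.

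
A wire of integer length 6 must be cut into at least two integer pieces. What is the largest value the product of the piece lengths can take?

Fill f[k] for k=2..6: at each k try every first piece i and multiply by the better of (k−i) uncut or f[k−i].
f[2] = 1*max(1,0) = 1*1 = 1
f[3] = 1*max(2,1) = 1*2 = 2
f[4] = 2*max(2,1) = 2*2 = 4
f[5] = 2*max(3,2) = 2*3 = 6
f[6] = 3*max(3,2) = 3*3 = 9
One optimal split: 3 + 3; product 3*3 = 9.

9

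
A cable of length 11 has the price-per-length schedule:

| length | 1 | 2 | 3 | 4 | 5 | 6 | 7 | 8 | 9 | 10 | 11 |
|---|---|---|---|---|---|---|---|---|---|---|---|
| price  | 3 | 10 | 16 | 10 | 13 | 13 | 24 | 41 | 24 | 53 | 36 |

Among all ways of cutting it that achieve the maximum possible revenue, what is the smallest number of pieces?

Consider every possible first cut. r[k] is the best of p[i]+r[k−i] over all sellable i≤k.
r[1] = 3
r[2] = 10
r[3] = 16
r[4] = 20  (first piece 2, then r[2]=10)
r[5] = 26  (first piece 2, then r[3]=16)
r[6] = 32  (first piece 3, then r[3]=16)
r[7] = 36  (first piece 2, then r[5]=26)
r[8] = 42  (first piece 2, then r[6]=32)
r[9] = 48  (first piece 3, then r[6]=32)
r[10] = 53
r[11] = 58  (first piece 2, then r[9]=48)
Maximum revenue is 58.
Now minimize piece count subject to staying optimal: for each k, pieces[k] = 1 + min over i with p[i]+r[k−i]=r[k] of pieces[k−i].
pieces[8] = 3
pieces[9] = 3
pieces[10] = 1
pieces[11] = 4

4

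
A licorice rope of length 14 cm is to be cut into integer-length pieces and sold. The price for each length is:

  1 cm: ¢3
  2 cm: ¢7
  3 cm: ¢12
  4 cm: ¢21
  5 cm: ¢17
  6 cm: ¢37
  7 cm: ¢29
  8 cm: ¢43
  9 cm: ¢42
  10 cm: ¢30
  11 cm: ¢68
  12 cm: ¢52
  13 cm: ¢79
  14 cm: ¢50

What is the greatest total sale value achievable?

Consider every possible first cut. R[k] is the best of p[i]+R[k−i] over all sellable i≤k.
R[1] = 3
R[2] = 7
R[3] = 12
R[4] = 21
R[5] = 24  (first piece 1, then R[4]=21)
R[6] = 37
R[7] = 40  (first piece 1, then R[6]=37)
R[8] = 44  (first piece 2, then R[6]=37)
R[9] = 49  (first piece 3, then R[6]=37)
R[10] = 58  (first piece 4, then R[6]=37)
R[11] = 68
R[12] = 74  (first piece 6, then R[6]=37)
R[13] = 79
R[14] = 82  (first piece 1, then R[13]=79)
One optimal cutting: 13 + 1 → ¢79 + ¢3 = ¢82.

82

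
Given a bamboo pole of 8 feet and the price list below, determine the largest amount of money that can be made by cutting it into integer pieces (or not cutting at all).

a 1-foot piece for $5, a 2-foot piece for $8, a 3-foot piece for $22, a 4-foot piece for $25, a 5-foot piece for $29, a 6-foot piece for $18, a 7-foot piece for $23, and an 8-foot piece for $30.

Let r[k] be the best obtainable value from length k. For each k, try every first piece i and keep the best of price[i] + r[k−i].
r[1] = 5
r[2] = 10  (first piece 1, then r[1]=5)
r[3] = 22
r[4] = 27  (first piece 1, then r[3]=22)
r[5] = 32  (first piece 1, then r[4]=27)
r[6] = 44  (first piece 3, then r[3]=22)
r[7] = 49  (first piece 1, then r[6]=44)
r[8] = 54  (first piece 1, then r[7]=49)
One optimal cutting: 3 + 3 + 1 + 1 → $22 + $22 + $5 + $5 = $54.

54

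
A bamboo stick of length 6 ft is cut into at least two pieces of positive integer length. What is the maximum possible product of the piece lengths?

Define g[k] = max over 1≤i<k of i · max(k−i, g[k−i]); the inner max lets the remainder stay uncut if that's better.
g[2] = 1·max(1,0) = 1·1 = 1
g[3] = 1·max(2,1) = 1·2 = 2
g[4] = 2·max(2,1) = 2·2 = 4
g[5] = 2·max(3,2) = 2·3 = 6
g[6] = 3·max(3,2) = 3·3 = 9
One optimal split: 3 + 3; product 3·3 = 9.

9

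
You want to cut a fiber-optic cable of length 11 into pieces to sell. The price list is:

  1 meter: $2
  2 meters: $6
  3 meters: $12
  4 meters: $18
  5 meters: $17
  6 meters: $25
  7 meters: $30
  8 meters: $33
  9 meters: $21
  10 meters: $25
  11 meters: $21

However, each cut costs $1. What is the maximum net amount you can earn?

47

Let v[k] be the best obtainable value from length k. For each k, try every first piece i and keep the best of price[i] + v[k−i] minus the 1 cut fee when i<k.
v[1] = 2
v[2] = max(2+2-1, 6+0) = 6
v[3] = max(2+6-1, 6+2-1, 12+0) = 12
v[4] = max(2+12-1, 6+6-1, 12+2-1, 18+0) = 18
v[5] = max(2+18-1, 6+12-1, 12+6-1, 18+2-1, 17+0) = 19
v[6] = max(2+19-1, 6+18-1, 12+12-1, 18+6-1, 17+2-1, 25+0) = 25
v[7] = max(2+25-1, 6+19-1, 12+18-1, …, 25+2-1, 30+0) = 30
v[8] = max(2+30-1, 6+25-1, 12+19-1, …, 30+2-1, 33+0) = 35
v[9] = max(2+35-1, 6+30-1, 12+25-1, …, 33+2-1, 21+0) = 36
v[10] = max(2+36-1, 6+35-1, 12+30-1, …, 21+2-1, 25+0) = 42
v[11] = max(2+42-1, 6+36-1, 12+35-1, …, 25+2-1, 21+0) = 47
One optimal plan: pieces 7 + 4 (1 cut) → $48 − $1 = $47.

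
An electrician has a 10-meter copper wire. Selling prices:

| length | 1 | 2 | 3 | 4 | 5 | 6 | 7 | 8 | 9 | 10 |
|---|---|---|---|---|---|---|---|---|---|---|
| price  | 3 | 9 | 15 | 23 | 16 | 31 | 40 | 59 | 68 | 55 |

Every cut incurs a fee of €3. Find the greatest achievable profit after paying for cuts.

Let v[k] be the best obtainable value from length k. For each k, try every first piece i and keep the best of price[i] + v[k−i] minus the 3 cut fee when i<k.
v[1] = 3
v[2] = max(3+3-3, 9+0) = 9
v[3] = max(3+9-3, 9+3-3, 15+0) = 15
v[4] = max(3+15-3, 9+9-3, 15+3-3, 23+0) = 23
v[5] = max(3+23-3, 9+15-3, 15+9-3, 23+3-3, 16+0) = 23
v[6] = max(3+23-3, 9+23-3, 15+15-3, 23+9-3, 16+3-3, 31+0) = 31
v[7] = max(3+31-3, 9+23-3, 15+23-3, …, 31+3-3, 40+0) = 40
v[8] = max(3+40-3, 9+31-3, 15+23-3, …, 40+3-3, 59+0) = 59
v[9] = max(3+59-3, 9+40-3, 15+31-3, …, 59+3-3, 68+0) = 68
v[10] = max(3+68-3, 9+59-3, 15+40-3, …, 68+3-3, 55+0) = 68
One optimal plan: pieces 9 + 1 (1 cut) → €71 − €3 = €68.

68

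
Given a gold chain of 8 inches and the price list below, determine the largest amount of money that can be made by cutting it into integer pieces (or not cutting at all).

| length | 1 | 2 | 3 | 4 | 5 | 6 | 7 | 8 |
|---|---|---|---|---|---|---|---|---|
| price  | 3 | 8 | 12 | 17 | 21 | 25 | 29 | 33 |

Consider every possible first cut. best[k] is the best of p[i]+best[k−i] over all sellable i≤k.
best[1] = 3
best[2] = 8
best[3] = 12
best[4] = 17
best[5] = 21
best[6] = 25  (first piece 2, then best[4]=17)
best[7] = 29  (first piece 2, then best[5]=21)
best[8] = 34  (first piece 4, then best[4]=17)
One optimal cutting: 4 + 4 → $17 + $17 = $34.

34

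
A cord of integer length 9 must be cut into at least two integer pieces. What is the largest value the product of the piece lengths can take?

Fill m[k] for k=2..9: at each k try every first piece i and multiply by the better of (k−i) uncut or m[k−i].
m[2] = 1*max(1,0) = 1*1 = 1
m[3] = 1*max(2,1) = 1*2 = 2
m[4] = 2*max(2,1) = 2*2 = 4
m[5] = 2*max(3,2) = 2*3 = 6
m[6] = 3*max(3,2) = 3*3 = 9
m[7] = 2*max(5,6) = 2*6 = 12
m[8] = 2*max(6,9) = 2*9 = 18
m[9] = 3*max(6,9) = 3*9 = 27
One optimal split: 3 + 3 + 3; product 3*3*3 = 27.

27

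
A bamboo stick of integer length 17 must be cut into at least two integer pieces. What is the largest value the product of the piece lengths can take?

486

Let f[k] be the best product for length k (with at least one cut). For each first piece i, the rest contributes max(k−i, f[k−i]).
f[2] = 1×max(1,0) = 1×1 = 1
f[3] = 1×max(2,1) = 1×2 = 2
f[4] = 2×max(2,1) = 2×2 = 4
f[5] = 2×max(3,2) = 2×3 = 6
f[6] = 3×max(3,2) = 3×3 = 9
f[7] = 2×max(5,6) = 2×6 = 12
f[8] = 2×max(6,9) = 2×9 = 18
f[9] = 3×max(6,9) = 3×9 = 27
f[10] = 2×max(8,18) = 2×18 = 36
f[11] = 2×max(9,27) = 2×27 = 54
f[12] = 3×max(9,27) = 3×27 = 81
f[13] = 2×max(11,54) = 2×54 = 108
f[14] = 2×max(12,81) = 2×81 = 162
f[15] = 3×max(12,81) = 3×81 = 243
f[16] = 2×max(14,162) = 2×162 = 324
f[17] = 2×max(15,243) = 2×243 = 486
One optimal split: 3 + 3 + 3 + 3 + 3 + 2; product 3×3×3×3×3×2 = 486.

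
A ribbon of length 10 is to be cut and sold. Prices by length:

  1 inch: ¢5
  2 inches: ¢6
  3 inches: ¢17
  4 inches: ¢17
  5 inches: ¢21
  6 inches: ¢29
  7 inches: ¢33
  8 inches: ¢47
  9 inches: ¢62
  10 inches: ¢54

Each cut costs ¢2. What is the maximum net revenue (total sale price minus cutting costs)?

65

Let r[k] be the best obtainable value from length k. For each k, try every first piece i and keep the best of price[i] + r[k−i] minus the 2 cut fee when i<k.
r[1] = 5
r[2] = max(5+5-2, 6+0) = 8
r[3] = max(5+8-2, 6+5-2, 17+0) = 17
r[4] = max(5+17-2, 6+8-2, 17+5-2, 17+0) = 20
r[5] = max(5+20-2, 6+17-2, 17+8-2, 17+5-2, 21+0) = 23
r[6] = max(5+23-2, 6+20-2, 17+17-2, 17+8-2, 21+5-2, 29+0) = 32
r[7] = max(5+32-2, 6+23-2, 17+20-2, …, 29+5-2, 33+0) = 35
r[8] = max(5+35-2, 6+32-2, 17+23-2, …, 33+5-2, 47+0) = 47
r[9] = max(5+47-2, 6+35-2, 17+32-2, …, 47+5-2, 62+0) = 62
r[10] = max(5+62-2, 6+47-2, 17+35-2, …, 62+5-2, 54+0) = 65
One optimal plan: pieces 9 + 1 (1 cut) → ¢67 − ¢2 = ¢65.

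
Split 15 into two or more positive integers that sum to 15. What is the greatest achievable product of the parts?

Fill P[k] for k=2..15: at each k try every first piece i and multiply by the better of (k−i) uncut or P[k−i].
P[2] = 1×max(1,0) = 1×1 = 1
P[3] = max(1×2, 2×1) = 2
P[4] = max(1×3, 2×2, 3×1) = 4
P[5] = max(1×4, 2×3, 3×2, 4×1) = 6
P[6] = max(1×6, 2×4, 3×3, 4×2, 5×1) = 9
P[7] = max(1×9, 2×6, 3×4, 4×3, 5×2, 6×1) = 12
P[8] = max(1×12, 2×9, 3×6, …, 6×2, 7×1) = 18
P[9] = max(1×18, 2×12, 3×9, …, 7×2, 8×1) = 27
P[10] = max(1×27, 2×18, 3×12, …, 8×2, 9×1) = 36
P[11] = max(1×36, 2×27, 3×18, …, 9×2, 10×1) = 54
P[12] = max(1×54, 2×36, 3×27, …, 10×2, 11×1) = 81
P[13] = max(1×81, 2×54, 3×36, …, 11×2, 12×1) = 108
P[14] = max(1×108, 2×81, 3×54, …, 12×2, 13×1) = 162
P[15] = max(1×162, 2×108, 3×81, …, 13×2, 14×1) = 243
One optimal split: 3 + 3 + 3 + 3 + 3; product 3×3×3×3×3 = 243.

243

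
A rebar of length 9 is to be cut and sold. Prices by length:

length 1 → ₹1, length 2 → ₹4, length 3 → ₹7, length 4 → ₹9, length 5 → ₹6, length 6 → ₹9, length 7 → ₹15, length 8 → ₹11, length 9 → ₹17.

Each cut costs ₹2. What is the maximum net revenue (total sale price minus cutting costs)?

17

Consider every possible first cut. net[k] is the best of p[i]+net[k−i] over all sellable i≤k, charging 2 whenever i<k.
net[1] = 1
net[2] = max(1+1-2, 4+0) = 4
net[3] = max(1+4-2, 4+1-2, 7+0) = 7
net[4] = max(1+7-2, 4+4-2, 7+1-2, 9+0) = 9
net[5] = max(1+9-2, 4+7-2, 7+4-2, 9+1-2, 6+0) = 9
net[6] = max(1+9-2, 4+9-2, 7+7-2, 9+4-2, 6+1-2, 9+0) = 12
net[7] = max(1+12-2, 4+9-2, 7+9-2, …, 9+1-2, 15+0) = 15
net[8] = max(1+15-2, 4+12-2, 7+9-2, …, 15+1-2, 11+0) = 16
net[9] = max(1+16-2, 4+15-2, 7+12-2, …, 11+1-2, 17+0) = 17
One optimal plan: pieces 7 + 2 (1 cut) → ₹19 − ₹2 = ₹17.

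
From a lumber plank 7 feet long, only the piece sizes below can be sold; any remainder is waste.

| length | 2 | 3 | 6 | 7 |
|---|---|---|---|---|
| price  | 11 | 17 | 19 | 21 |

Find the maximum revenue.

Consider every possible first cut. r[k] is the best of p[i]+r[k−i] over all sellable i≤k.
r[1] = 0
r[2] = 11
r[3] = 17
r[4] = 22  (first piece 2, then r[2]=11)
r[5] = 28  (first piece 2, then r[3]=17)
r[6] = 34  (first piece 3, then r[3]=17)
r[7] = 39  (first piece 2, then r[5]=28)
One optimal cutting: 3 + 2 + 2 → $39.

39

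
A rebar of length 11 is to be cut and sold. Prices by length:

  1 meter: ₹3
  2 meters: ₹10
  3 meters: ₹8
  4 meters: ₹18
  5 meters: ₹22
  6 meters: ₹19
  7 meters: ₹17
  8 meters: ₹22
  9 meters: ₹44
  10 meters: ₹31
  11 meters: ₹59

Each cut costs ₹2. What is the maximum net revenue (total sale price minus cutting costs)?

59

Consider every possible first cut. v[k] is the best of p[i]+v[k−i] over all sellable i≤k, charging 2 whenever i<k.
v[1] = 3
v[2] = 10
v[3] = 11  (first piece 1, then v[2]=10)
v[4] = 18  (first piece 2, then v[2]=10)
v[5] = 22
v[6] = 26  (first piece 2, then v[4]=18)
v[7] = 30  (first piece 2, then v[5]=22)
v[8] = 34  (first piece 2, then v[6]=26)
v[9] = 44
v[10] = 45  (first piece 1, then v[9]=44)
v[11] = 59
Best is to make no cuts and sell whole for ₹59.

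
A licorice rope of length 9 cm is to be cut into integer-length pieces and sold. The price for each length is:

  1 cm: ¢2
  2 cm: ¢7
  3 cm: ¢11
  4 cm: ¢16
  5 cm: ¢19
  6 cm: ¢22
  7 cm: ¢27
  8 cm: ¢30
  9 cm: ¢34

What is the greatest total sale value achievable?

35

Consider every possible first cut. best[k] is the best of p[i]+best[k−i] over all sellable i≤k.
best[1] = 2
best[2] = 7
best[3] = 11
best[4] = 16
best[5] = 19
best[6] = 23  (first piece 2, then best[4]=16)
best[7] = 27  (first piece 3, then best[4]=16)
best[8] = 32  (first piece 4, then best[4]=16)
best[9] = 35  (first piece 4, then best[5]=19)
One optimal cutting: 5 + 4 → ¢19 + ¢16 = ¢35.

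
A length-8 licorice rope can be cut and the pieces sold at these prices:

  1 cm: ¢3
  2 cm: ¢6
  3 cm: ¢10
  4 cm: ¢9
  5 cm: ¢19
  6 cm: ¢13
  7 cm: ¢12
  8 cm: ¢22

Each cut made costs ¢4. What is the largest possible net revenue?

25

Consider every possible first cut. v[k] is the best of p[i]+v[k−i] over all sellable i≤k, charging 4 whenever i<k.
v[1] = 3
v[2] = max(3+3-4, 6+0) = 6
v[3] = max(3+6-4, 6+3-4, 10+0) = 10
v[4] = max(3+10-4, 6+6-4, 10+3-4, 9+0) = 9
v[5] = max(3+9-4, 6+10-4, 10+6-4, 9+3-4, 19+0) = 19
v[6] = max(3+19-4, 6+9-4, 10+10-4, 9+6-4, 19+3-4, 13+0) = 18
v[7] = max(3+18-4, 6+19-4, 10+9-4, …, 13+3-4, 12+0) = 21
v[8] = max(3+21-4, 6+18-4, 10+19-4, …, 12+3-4, 22+0) = 25
One optimal plan: pieces 5 + 3 (1 cut) → ¢29 − ¢4 = ¢25.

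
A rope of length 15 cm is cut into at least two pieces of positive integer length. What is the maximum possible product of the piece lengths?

243

Let prod[k] be the best product for length k (with at least one cut). For each first piece i, the rest contributes max(k−i, prod[k−i]).
Small cases: prod[2]=1, prod[3]=2, prod[4]=4, prod[5]=6, prod[6]=9, prod[7]=12, prod[8]=18, prod[9]=27, prod[10]=36.
prod[11] = 2*max(9,27) = 2*27 = 54
prod[12] = 3*max(9,27) = 3*27 = 81
prod[13] = 2*max(11,54) = 2*54 = 108
prod[14] = 2*max(12,81) = 2*81 = 162
prod[15] = 3*max(12,81) = 3*81 = 243
One optimal split: 3 + 3 + 3 + 3 + 3; product 3*3*3*3*3 = 243.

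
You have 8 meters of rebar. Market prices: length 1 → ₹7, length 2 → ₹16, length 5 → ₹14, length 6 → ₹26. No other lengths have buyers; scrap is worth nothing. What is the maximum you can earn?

Build r[k] bottom-up: r[k] = max over allowed piece i of (p[i] + r[k−i]).
r[1] = 7
r[2] = max(7+7, 16+0) = 16
r[3] = max(7+16, 16+7) = 23
r[4] = max(7+23, 16+16) = 32
r[5] = max(7+32, 16+23, 14+0) = 39
r[6] = max(7+39, 16+32, 14+7, 26+0) = 48
r[7] = max(7+48, 16+39, 14+16, 26+7) = 55
r[8] = max(7+55, 16+48, 14+23, 26+16) = 64
One optimal cutting: 2 + 2 + 2 + 2 → ₹64.

64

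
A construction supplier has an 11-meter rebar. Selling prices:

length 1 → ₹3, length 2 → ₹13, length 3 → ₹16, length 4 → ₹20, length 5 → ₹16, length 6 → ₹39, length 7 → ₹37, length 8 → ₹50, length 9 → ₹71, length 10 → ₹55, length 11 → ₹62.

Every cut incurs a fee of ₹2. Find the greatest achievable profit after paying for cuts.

Build v[k] bottom-up: v[k] = max over allowed piece i of (p[i] + v[k−i]) − 2 per cut.
v[1] = 3
v[2] = max(3+3-2, 13+0) = 13
v[3] = max(3+13-2, 13+3-2, 16+0) = 16
v[4] = max(3+16-2, 13+13-2, 16+3-2, 20+0) = 24
v[5] = max(3+24-2, 13+16-2, 16+13-2, 20+3-2, 16+0) = 27
v[6] = max(3+27-2, 13+24-2, 16+16-2, 20+13-2, 16+3-2, 39+0) = 39
v[7] = max(3+39-2, 13+27-2, 16+24-2, …, 39+3-2, 37+0) = 40
v[8] = max(3+40-2, 13+39-2, 16+27-2, …, 37+3-2, 50+0) = 50
v[9] = max(3+50-2, 13+40-2, 16+39-2, …, 50+3-2, 71+0) = 71
v[10] = max(3+71-2, 13+50-2, 16+40-2, …, 71+3-2, 55+0) = 72
v[11] = max(3+72-2, 13+71-2, 16+50-2, …, 55+3-2, 62+0) = 82
One optimal plan: pieces 9 + 2 (1 cut) → ₹84 − ₹2 = ₹82.

82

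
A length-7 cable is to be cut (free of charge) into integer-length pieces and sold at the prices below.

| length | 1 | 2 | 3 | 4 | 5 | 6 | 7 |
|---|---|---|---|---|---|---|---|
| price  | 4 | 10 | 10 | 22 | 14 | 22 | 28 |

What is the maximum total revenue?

Let v[k] be the best obtainable value from length k. For each k, try every first piece i and keep the best of price[i] + v[k−i].
v[1] = 4
v[2] = 10
v[3] = 14  (first piece 1, then v[2]=10)
v[4] = 22
v[5] = 26  (first piece 1, then v[4]=22)
v[6] = 32  (first piece 2, then v[4]=22)
v[7] = 36  (first piece 1, then v[6]=32)
One optimal cutting: 4 + 2 + 1 → $22 + $10 + $4 = $36.

36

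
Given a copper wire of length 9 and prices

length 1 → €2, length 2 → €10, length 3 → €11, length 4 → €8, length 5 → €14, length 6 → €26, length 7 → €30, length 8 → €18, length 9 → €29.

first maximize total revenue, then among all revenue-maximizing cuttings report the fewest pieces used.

5

Build r[k] bottom-up: r[k] = max over allowed piece i of (p[i] + r[k−i]).
r[1] = 2
r[2] = 10
r[3] = 12  (first piece 1, then r[2]=10)
r[4] = 20  (first piece 2, then r[2]=10)
r[5] = 22  (first piece 1, then r[4]=20)
r[6] = 30  (first piece 2, then r[4]=20)
r[7] = 32  (first piece 1, then r[6]=30)
r[8] = 40  (first piece 2, then r[6]=30)
r[9] = 42  (first piece 1, then r[8]=40)
Maximum revenue is €42.
Now minimize piece count subject to staying optimal: for each k, pieces[k] = 1 + min over i with p[i]+r[k−i]=r[k] of pieces[k−i].
pieces[6] = 3
pieces[7] = 4
pieces[8] = 4
pieces[9] = 5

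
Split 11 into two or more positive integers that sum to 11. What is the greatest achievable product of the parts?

54

Fill P[k] for k=2..11: at each k try every first piece i and multiply by the better of (k−i) uncut or P[k−i].
P[2] = 1*max(1,0) = 1*1 = 1
P[3] = 1*max(2,1) = 1*2 = 2
P[4] = 2*max(2,1) = 2*2 = 4
P[5] = 2*max(3,2) = 2*3 = 6
P[6] = 3*max(3,2) = 3*3 = 9
P[7] = 2*max(5,6) = 2*6 = 12
P[8] = 2*max(6,9) = 2*9 = 18
P[9] = 3*max(6,9) = 3*9 = 27
P[10] = 2*max(8,18) = 2*18 = 36
P[11] = 2*max(9,27) = 2*27 = 54
One optimal split: 3 + 3 + 3 + 2; product 3*3*3*2 = 54.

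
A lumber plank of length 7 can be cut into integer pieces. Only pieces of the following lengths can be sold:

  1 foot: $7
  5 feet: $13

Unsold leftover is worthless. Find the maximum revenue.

49

Let f[k] be the best obtainable value from length k. For each k, try every first piece i and keep the best of price[i] + f[k−i].
f[1] = 7
f[2] = 14  (first piece 1, then f[1]=7)
f[3] = 21  (first piece 1, then f[2]=14)
f[4] = 28  (first piece 1, then f[3]=21)
f[5] = max(7+28, 13+0) = 35
f[6] = max(7+35, 13+7) = 42
f[7] = max(7+42, 13+14) = 49
One optimal cutting: 1 + 1 + 1 + 1 + 1 + 1 + 1 → $49.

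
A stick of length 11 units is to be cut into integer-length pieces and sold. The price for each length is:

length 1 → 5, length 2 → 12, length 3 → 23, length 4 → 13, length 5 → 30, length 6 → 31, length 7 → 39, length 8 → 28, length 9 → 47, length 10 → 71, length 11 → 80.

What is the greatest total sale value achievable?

81

Build R[k] bottom-up: R[k] = max over allowed piece i of (p[i] + R[k−i]).
R[1] = 5
R[2] = 12
R[3] = 23
R[4] = 28  (first piece 1, then R[3]=23)
R[5] = 35  (first piece 2, then R[3]=23)
R[6] = 46  (first piece 3, then R[3]=23)
R[7] = 51  (first piece 1, then R[6]=46)
R[8] = 58  (first piece 2, then R[6]=46)
R[9] = 69  (first piece 3, then R[6]=46)
R[10] = 74  (first piece 1, then R[9]=69)
R[11] = 81  (first piece 2, then R[9]=69)
One optimal cutting: 3 + 3 + 3 + 2 → 23 + 23 + 23 + 12 = 81.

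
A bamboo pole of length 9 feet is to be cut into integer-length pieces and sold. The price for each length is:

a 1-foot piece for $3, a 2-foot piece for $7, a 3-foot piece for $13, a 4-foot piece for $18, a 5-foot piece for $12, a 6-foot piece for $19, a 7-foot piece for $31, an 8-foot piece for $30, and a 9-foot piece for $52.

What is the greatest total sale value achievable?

Build R[k] bottom-up: R[k] = max over allowed piece i of (p[i] + R[k−i]).
R[1] = 3
R[2] = 7
R[3] = 13
R[4] = 18
R[5] = 21  (first piece 1, then R[4]=18)
R[6] = 26  (first piece 3, then R[3]=13)
R[7] = 31  (first piece 3, then R[4]=18)
R[8] = 36  (first piece 4, then R[4]=18)
R[9] = 52
Best is to sell the whole 9-foot piece uncut for $52.

52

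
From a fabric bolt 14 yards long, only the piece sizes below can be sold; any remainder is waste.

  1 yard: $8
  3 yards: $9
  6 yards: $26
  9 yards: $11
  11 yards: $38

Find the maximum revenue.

Build f[k] bottom-up: f[k] = max over allowed piece i of (p[i] + f[k−i]).
f[1] = 8
f[2] = 16  (first piece 1, then f[1]=8)
f[3] = 24  (first piece 1, then f[2]=16)
f[4] = 32  (first piece 1, then f[3]=24)
f[5] = 40  (first piece 1, then f[4]=32)
f[6] = 48  (first piece 1, then f[5]=40)
f[7] = 56  (first piece 1, then f[6]=48)
f[8] = 64  (first piece 1, then f[7]=56)
f[9] = 72  (first piece 1, then f[8]=64)
f[10] = 80  (first piece 1, then f[9]=72)
f[11] = 88  (first piece 1, then f[10]=80)
f[12] = 96  (first piece 1, then f[11]=88)
f[13] = 104  (first piece 1, then f[12]=96)
f[14] = 112  (first piece 1, then f[13]=104)
One optimal cutting: 1 + 1 + 1 + 1 + 1 + 1 + 1 + 1 + 1 + 1 + 1 + 1 + 1 + 1 → $112.

112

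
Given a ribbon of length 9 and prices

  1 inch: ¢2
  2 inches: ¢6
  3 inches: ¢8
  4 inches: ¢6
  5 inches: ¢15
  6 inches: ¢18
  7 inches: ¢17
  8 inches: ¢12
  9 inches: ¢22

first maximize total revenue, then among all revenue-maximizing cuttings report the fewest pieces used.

3

Consider every possible first cut. r[k] is the best of p[i]+r[k−i] over all sellable i≤k.
r[1] = 2
r[2] = max(2+2, 6+0) = 6
r[3] = max(2+6, 6+2, 8+0) = 8
r[4] = max(2+8, 6+6, 8+2, 6+0) = 12
r[5] = max(2+12, 6+8, 8+6, 6+2, 15+0) = 15
r[6] = max(2+15, 6+12, 8+8, 6+6, 15+2, 18+0) = 18
r[7] = max(2+18, 6+15, 8+12, …, 18+2, 17+0) = 21
r[8] = max(2+21, 6+18, 8+15, …, 17+2, 12+0) = 24
r[9] = max(2+24, 6+21, 8+18, …, 12+2, 22+0) = 27
Maximum revenue is ¢27.
Now minimize piece count subject to staying optimal: for each k, pieces[k] = 1 + min over i with p[i]+r[k−i]=r[k] of pieces[k−i].
pieces[6] = 1
pieces[7] = 2
pieces[8] = 2
pieces[9] = 3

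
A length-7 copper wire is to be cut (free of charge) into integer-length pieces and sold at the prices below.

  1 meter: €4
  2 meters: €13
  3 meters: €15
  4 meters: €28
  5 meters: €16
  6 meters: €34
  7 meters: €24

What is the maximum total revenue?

45

Consider every possible first cut. v[k] is the best of p[i]+v[k−i] over all sellable i≤k.
v[1] = 4
v[2] = 13
v[3] = 17  (first piece 1, then v[2]=13)
v[4] = 28
v[5] = 32  (first piece 1, then v[4]=28)
v[6] = 41  (first piece 2, then v[4]=28)
v[7] = 45  (first piece 1, then v[6]=41)
One optimal cutting: 4 + 2 + 1 → €28 + €13 + €4 = €45.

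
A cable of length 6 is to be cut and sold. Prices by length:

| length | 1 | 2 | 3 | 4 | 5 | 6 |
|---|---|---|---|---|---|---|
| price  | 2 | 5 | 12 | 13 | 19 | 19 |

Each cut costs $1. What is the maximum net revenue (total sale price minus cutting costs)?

23

Let r[k] be the best obtainable value from length k. For each k, try every first piece i and keep the best of price[i] + r[k−i] minus the 1 cut fee when i<k.
r[1] = 2
r[2] = max(2+2-1, 5+0) = 5
r[3] = max(2+5-1, 5+2-1, 12+0) = 12
r[4] = max(2+12-1, 5+5-1, 12+2-1, 13+0) = 13
r[5] = max(2+13-1, 5+12-1, 12+5-1, 13+2-1, 19+0) = 19
r[6] = max(2+19-1, 5+13-1, 12+12-1, 13+5-1, 19+2-1, 19+0) = 23
One optimal plan: pieces 3 + 3 (1 cut) → $24 − $1 = $23.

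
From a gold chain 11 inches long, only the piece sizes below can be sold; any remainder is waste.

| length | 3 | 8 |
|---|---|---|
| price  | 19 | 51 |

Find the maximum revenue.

Let f[k] be the best obtainable value from length k. For each k, try every first piece i and keep the best of price[i] + f[k−i].
f[1] = 0
f[2] = 0
f[3] = 19
f[4] = 19
f[5] = 19
f[6] = 38  (first piece 3, then f[3]=19)
f[7] = 38
f[8] = max(19+19, 51+0) = 51
f[9] = max(19+38, 51+0) = 57
f[10] = max(19+38, 51+0) = 57
f[11] = max(19+51, 51+19) = 70
One optimal cutting: 8 + 3 → $70.

70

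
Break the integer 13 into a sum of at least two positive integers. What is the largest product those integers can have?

Let g[k] be the best product for length k (with at least one cut). For each first piece i, the rest contributes max(k−i, g[k−i]).
g[2] = 1*max(1,0) = 1*1 = 1
g[3] = 1*max(2,1) = 1*2 = 2
g[4] = 2*max(2,1) = 2*2 = 4
g[5] = 2*max(3,2) = 2*3 = 6
g[6] = 3*max(3,2) = 3*3 = 9
g[7] = 2*max(5,6) = 2*6 = 12
g[8] = 2*max(6,9) = 2*9 = 18
g[9] = 3*max(6,9) = 3*9 = 27
g[10] = 2*max(8,18) = 2*18 = 36
g[11] = 2*max(9,27) = 2*27 = 54
g[12] = 3*max(9,27) = 3*27 = 81
g[13] = 2*max(11,54) = 2*54 = 108
One optimal split: 3 + 3 + 3 + 2 + 2; product 3*3*3*2*2 = 108.

108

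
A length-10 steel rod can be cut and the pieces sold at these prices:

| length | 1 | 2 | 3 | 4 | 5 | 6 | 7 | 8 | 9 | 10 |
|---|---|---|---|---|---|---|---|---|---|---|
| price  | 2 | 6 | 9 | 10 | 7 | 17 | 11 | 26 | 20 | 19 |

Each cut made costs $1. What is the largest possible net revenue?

Build net[k] bottom-up: net[k] = max over allowed piece i of (p[i] + net[k−i]) − 1 per cut.
net[1] = 2
net[2] = 6
net[3] = 9
net[4] = 11  (first piece 2, then net[2]=6)
net[5] = 14  (first piece 2, then net[3]=9)
net[6] = 17  (first piece 3, then net[3]=9)
net[7] = 19  (first piece 2, then net[5]=14)
net[8] = 26
net[9] = 27  (first piece 1, then net[8]=26)
net[10] = 31  (first piece 2, then net[8]=26)
One optimal plan: pieces 8 + 2 (1 cut) → $32 − $1 = $31.

31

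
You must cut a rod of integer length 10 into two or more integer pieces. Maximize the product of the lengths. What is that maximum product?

Fill P[k] for k=2..10: at each k try every first piece i and multiply by the better of (k−i) uncut or P[k−i].
Small cases: P[2]=1, P[3]=2, P[4]=4.
P[5] = 2×max(3,2) = 2×3 = 6
P[6] = 3×max(3,2) = 3×3 = 9
P[7] = 2×max(5,6) = 2×6 = 12
P[8] = 2×max(6,9) = 2×9 = 18
P[9] = 3×max(6,9) = 3×9 = 27
P[10] = 2×max(8,18) = 2×18 = 36
One optimal split: 3 + 3 + 2 + 2; product 3×3×2×2 = 36.

36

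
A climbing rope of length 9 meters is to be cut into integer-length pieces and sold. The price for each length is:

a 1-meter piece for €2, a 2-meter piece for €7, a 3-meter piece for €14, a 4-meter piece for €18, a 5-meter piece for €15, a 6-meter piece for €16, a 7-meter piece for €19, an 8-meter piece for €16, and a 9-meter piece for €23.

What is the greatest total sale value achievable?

42

Build R[k] bottom-up: R[k] = max over allowed piece i of (p[i] + R[k−i]).
R[1] = 2
R[2] = 7
R[3] = 14
R[4] = 18
R[5] = 21  (first piece 2, then R[3]=14)
R[6] = 28  (first piece 3, then R[3]=14)
R[7] = 32  (first piece 3, then R[4]=18)
R[8] = 36  (first piece 4, then R[4]=18)
R[9] = 42  (first piece 3, then R[6]=28)
One optimal cutting: 3 + 3 + 3 → €14 + €14 + €14 = €42.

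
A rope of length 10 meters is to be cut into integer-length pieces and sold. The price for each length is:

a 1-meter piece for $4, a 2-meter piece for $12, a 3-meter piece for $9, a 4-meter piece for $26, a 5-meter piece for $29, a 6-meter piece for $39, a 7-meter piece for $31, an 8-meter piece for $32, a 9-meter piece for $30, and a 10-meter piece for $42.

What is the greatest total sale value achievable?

Consider every possible first cut. v[k] is the best of p[i]+v[k−i] over all sellable i≤k.
v[1] = 4
v[2] = max(4+4, 12+0) = 12
v[3] = max(4+12, 12+4, 9+0) = 16
v[4] = max(4+16, 12+12, 9+4, 26+0) = 26
v[5] = max(4+26, 12+16, 9+12, 26+4, 29+0) = 30
v[6] = max(4+30, 12+26, 9+16, 26+12, 29+4, 39+0) = 39
v[7] = max(4+39, 12+30, 9+26, …, 39+4, 31+0) = 43
v[8] = max(4+43, 12+39, 9+30, …, 31+4, 32+0) = 52
v[9] = max(4+52, 12+43, 9+39, …, 32+4, 30+0) = 56
v[10] = max(4+56, 12+52, 9+43, …, 30+4, 42+0) = 65
One optimal cutting: 6 + 4 → $39 + $26 = $65.

65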